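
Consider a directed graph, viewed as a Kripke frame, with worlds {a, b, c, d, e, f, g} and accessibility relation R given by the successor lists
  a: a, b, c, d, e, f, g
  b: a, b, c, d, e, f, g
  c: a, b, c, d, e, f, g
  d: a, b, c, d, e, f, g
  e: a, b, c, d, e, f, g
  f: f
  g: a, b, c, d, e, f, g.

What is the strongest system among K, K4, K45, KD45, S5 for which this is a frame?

Transitive (axiom 4): yes — every two-step R-path is closed by a direct edge.
Euclidean (axiom 5): no — a R f and a R b, but not f R b.
Serial (axiom D): yes — every world has a successor (e.g. a R a).
Reflexive (axiom T): yes — every world is R-related to itself.
So F validates K, K4; K45 would additionally require R to be Euclidean. The strongest is K4.

K4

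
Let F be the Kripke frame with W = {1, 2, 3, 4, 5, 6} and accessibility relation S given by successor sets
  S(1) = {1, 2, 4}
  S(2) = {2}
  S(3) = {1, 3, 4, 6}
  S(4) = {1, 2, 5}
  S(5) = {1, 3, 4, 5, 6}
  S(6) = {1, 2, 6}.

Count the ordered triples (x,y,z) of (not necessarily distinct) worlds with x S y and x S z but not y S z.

Enumerating: (1,2,1), (1,2,4), (1,4,4), (3,1,3), (3,1,6), (3,4,3), (3,4,4), (3,4,6), (3,6,3), (3,6,4), (4,1,5), (4,2,1), … and 15 more.
Total: 27.

27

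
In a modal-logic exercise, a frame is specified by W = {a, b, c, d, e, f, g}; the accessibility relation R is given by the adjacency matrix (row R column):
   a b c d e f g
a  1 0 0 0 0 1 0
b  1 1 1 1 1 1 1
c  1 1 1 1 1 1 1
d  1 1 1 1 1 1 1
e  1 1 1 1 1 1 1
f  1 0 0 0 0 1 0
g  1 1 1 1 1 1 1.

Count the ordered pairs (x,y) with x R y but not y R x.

10

Enumerating: (b,a), (b,f), (c,a), (c,f), (d,a), (d,f), (e,a), (e,f), (g,a), (g,f).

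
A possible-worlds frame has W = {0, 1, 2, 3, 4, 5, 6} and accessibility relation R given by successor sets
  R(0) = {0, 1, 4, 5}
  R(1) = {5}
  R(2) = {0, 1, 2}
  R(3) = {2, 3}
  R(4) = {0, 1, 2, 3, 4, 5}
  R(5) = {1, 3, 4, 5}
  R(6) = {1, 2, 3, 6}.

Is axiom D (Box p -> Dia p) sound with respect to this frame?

The schema D characterises exactly the serial frames.
Serial: yes — every world has a successor (e.g. 0 R 0).

Yes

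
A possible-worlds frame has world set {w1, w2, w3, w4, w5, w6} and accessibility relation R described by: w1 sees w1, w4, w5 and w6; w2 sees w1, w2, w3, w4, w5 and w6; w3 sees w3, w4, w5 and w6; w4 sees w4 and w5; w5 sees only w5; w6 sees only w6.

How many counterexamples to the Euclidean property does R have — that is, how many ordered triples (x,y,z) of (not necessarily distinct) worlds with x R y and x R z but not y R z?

35

Enumerating: (w1,w4,w1), (w1,w4,w6), (w1,w5,w1), (w1,w5,w4), (w1,w5,w6), (w1,w6,w1), (w1,w6,w4), (w1,w6,w5), (w2,w1,w2), (w2,w1,w3), (w2,w3,w1), (w2,w3,w2), … and 23 more.
Total: 35.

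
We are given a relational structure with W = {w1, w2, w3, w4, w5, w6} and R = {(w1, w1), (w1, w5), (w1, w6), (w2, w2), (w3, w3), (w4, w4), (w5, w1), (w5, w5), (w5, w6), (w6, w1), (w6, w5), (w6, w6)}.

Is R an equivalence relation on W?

Reflexive: yes — every world is R-related to itself.
Symmetric: yes — every pair in R has its reverse in R.
Transitive: yes — every two-step R-path is closed by a direct edge.
So R is an equivalence relation.

Yes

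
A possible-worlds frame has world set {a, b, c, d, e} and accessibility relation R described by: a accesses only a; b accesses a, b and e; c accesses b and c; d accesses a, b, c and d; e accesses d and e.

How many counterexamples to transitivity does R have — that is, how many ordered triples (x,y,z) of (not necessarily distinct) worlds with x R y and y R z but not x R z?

Enumerating: (b,e,d), (c,b,a), (c,b,e), (d,b,e), (e,d,a), (e,d,b), (e,d,c).

7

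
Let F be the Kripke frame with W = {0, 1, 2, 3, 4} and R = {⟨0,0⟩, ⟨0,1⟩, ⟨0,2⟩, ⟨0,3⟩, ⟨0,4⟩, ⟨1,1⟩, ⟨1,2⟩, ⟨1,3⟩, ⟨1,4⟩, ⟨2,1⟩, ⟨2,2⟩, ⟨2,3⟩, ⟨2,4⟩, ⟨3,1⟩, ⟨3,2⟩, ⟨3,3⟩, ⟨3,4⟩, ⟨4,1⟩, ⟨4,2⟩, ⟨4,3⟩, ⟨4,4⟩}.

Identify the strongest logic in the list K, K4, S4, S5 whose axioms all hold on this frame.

S4

Transitive (axiom 4): yes — every two-step R-path is closed by a direct edge.
Reflexive (axiom T): yes — every world is R-related to itself.
Euclidean (axiom 5): no — 0 R 1 and 0 R 0, but not 1 R 0.
So F validates K, K4, S4; S5 would additionally require R to be Euclidean. The strongest is S4.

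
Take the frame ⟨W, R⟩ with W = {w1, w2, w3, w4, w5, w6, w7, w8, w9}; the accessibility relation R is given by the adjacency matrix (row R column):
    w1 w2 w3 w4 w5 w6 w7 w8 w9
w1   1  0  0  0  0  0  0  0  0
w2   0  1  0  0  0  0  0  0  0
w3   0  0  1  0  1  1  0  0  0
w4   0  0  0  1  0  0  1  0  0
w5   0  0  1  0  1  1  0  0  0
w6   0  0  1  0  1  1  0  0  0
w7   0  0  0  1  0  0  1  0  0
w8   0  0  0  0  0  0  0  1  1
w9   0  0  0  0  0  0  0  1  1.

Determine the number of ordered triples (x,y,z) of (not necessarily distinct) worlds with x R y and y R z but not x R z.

R is transitive; there are no such tuples.

0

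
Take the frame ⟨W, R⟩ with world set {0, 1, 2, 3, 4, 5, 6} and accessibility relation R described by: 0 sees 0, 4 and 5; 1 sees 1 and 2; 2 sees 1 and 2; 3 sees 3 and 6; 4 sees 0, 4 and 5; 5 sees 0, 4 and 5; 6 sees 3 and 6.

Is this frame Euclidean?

Euclidean: yes — any two successors of a common world are R-related.

Yes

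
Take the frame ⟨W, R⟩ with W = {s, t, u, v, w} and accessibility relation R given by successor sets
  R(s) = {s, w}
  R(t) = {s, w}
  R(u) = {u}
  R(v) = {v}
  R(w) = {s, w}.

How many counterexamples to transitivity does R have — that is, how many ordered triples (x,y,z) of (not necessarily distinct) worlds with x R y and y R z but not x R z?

R is transitive; there are no such tuples.

0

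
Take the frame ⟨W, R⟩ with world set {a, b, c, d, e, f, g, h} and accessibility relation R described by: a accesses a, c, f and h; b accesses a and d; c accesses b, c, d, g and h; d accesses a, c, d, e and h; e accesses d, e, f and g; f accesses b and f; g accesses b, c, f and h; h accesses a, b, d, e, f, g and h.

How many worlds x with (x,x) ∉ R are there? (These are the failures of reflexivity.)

Enumerating: b, g.

2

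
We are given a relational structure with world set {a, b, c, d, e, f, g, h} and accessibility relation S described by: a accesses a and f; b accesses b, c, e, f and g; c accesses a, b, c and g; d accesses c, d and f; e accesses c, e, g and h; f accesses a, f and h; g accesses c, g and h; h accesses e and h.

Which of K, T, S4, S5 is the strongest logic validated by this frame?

T

Reflexive (axiom T): yes — every world is S-related to itself.
Transitive (axiom 4): no — a S f and f S h, but not a S h.
Euclidean (axiom 5): no — b S c and b S e, but not c S e.
So F validates K, T; S4 would additionally require S to be transitive. The strongest is T.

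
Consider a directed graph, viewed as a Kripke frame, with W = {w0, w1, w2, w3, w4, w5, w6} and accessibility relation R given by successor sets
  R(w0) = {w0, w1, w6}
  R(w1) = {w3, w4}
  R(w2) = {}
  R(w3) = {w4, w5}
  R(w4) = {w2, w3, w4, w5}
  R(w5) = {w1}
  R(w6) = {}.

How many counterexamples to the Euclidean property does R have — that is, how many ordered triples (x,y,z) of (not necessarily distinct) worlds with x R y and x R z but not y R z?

20

Enumerating: (w0,w1,w0), (w0,w1,w1), (w0,w1,w6), (w0,w6,w0), (w0,w6,w1), (w0,w6,w6), (w1,w3,w3), (w3,w5,w4), (w3,w5,w5), (w4,w2,w2), (w4,w2,w3), (w4,w2,w4), … and 8 more.
Total: 20.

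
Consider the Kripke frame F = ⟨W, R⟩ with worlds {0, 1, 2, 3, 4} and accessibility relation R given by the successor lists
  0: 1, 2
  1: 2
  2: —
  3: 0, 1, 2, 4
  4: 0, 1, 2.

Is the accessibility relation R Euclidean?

No

Euclidean: no — 0 R 2 and 0 R 1, but not 2 R 1.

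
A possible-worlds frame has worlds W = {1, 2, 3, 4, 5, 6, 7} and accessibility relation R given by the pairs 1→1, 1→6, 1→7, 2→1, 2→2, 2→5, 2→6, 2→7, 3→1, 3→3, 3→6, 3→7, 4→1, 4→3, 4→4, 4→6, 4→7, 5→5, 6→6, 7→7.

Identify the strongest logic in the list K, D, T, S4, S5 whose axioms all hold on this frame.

Serial (axiom D): yes — every world has a successor (e.g. 1 R 1).
Reflexive (axiom T): yes — every world is R-related to itself.
Transitive (axiom 4): yes — every two-step R-path is closed by a direct edge.
Euclidean (axiom 5): no — 1 R 6 and 1 R 7, but not 6 R 7.
So F validates K, D, T, S4; S5 would additionally require R to be Euclidean. The strongest is S4.

S4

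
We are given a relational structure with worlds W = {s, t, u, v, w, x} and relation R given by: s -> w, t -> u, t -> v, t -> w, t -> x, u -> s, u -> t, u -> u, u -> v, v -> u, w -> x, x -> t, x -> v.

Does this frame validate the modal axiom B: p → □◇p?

The schema B characterises exactly the symmetric frames.
Symmetric: no — s R w but not w R s.

No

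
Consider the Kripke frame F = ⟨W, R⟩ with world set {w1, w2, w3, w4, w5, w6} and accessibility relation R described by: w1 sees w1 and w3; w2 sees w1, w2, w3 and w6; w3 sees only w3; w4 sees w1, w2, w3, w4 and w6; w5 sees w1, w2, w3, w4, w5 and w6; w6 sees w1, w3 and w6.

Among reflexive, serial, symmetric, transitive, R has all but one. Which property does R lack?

symmetric

Reflexive: yes — every world is R-related to itself.
Serial: yes — every world has a successor (e.g. w1 R w1).
Symmetric: no — w1 R w3 but not w3 R w1.
Transitive: yes — every two-step R-path is closed by a direct edge.
Only symmetric fails.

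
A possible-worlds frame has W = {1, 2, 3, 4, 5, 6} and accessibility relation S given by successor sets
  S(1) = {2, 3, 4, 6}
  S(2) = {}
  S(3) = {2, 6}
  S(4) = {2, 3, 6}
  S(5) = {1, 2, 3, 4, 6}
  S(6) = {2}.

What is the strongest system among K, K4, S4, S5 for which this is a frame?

K4

Transitive (axiom 4): yes — every two-step S-path is closed by a direct edge.
Reflexive (axiom T): no — 1 is not related to itself.
Euclidean (axiom 5): no — 1 S 2 and 1 S 3, but not 2 S 3.
So F validates K, K4; S4 would additionally require S to be reflexive. The strongest is K4.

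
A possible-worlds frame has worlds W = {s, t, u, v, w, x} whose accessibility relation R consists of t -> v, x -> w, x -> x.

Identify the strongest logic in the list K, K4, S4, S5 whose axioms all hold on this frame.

K4

Transitive (axiom 4): yes — every two-step R-path is closed by a direct edge.
Reflexive (axiom T): no — s is not related to itself.
Euclidean (axiom 5): no — t R v and t R v, but not v R v.
So F validates K, K4; S4 would additionally require R to be reflexive. The strongest is K4.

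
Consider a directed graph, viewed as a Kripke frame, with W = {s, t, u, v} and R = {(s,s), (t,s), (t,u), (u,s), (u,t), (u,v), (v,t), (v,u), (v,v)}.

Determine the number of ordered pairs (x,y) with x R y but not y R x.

Enumerating: (t,s), (u,s), (v,t).

3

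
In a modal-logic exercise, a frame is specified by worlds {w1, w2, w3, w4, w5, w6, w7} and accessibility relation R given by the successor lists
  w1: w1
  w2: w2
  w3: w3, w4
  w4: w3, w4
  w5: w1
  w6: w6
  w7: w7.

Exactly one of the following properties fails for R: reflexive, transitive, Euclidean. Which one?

reflexive

Reflexive: no — w5 is not related to itself.
Transitive: yes — every two-step R-path is closed by a direct edge.
Euclidean: yes — any two successors of a common world are R-related.
Only reflexive fails.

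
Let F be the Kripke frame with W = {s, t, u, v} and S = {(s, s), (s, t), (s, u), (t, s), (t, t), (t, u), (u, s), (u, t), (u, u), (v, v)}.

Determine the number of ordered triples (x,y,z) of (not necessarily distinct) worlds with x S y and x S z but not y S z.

0

S is Euclidean; there are no such tuples.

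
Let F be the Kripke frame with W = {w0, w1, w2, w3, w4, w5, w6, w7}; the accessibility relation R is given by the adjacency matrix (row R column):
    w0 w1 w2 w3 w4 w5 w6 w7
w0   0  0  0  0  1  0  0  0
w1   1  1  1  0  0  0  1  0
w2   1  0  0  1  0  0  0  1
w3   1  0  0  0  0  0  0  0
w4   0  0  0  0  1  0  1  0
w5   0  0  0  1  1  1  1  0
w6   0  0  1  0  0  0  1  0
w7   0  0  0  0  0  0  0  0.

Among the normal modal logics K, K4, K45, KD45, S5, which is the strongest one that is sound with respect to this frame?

Transitive (axiom 4): no — w0 R w4 and w4 R w6, but not w0 R w6.
Euclidean (axiom 5): no — w1 R w0 and w1 R w2, but not w0 R w2.
Serial (axiom D): no — w7 has no R-successor.
Reflexive (axiom T): no — w0 is not related to itself.
So F validates K; K4 would additionally require R to be transitive. The strongest is K.

K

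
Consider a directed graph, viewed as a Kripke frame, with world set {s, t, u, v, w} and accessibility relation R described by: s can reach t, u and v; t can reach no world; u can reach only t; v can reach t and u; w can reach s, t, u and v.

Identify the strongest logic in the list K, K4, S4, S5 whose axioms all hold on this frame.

Transitive (axiom 4): yes — every two-step R-path is closed by a direct edge.
Reflexive (axiom T): no — s is not related to itself.
Euclidean (axiom 5): no — s R t and s R u, but not t R u.
So F validates K, K4; S4 would additionally require R to be reflexive. The strongest is K4.

K4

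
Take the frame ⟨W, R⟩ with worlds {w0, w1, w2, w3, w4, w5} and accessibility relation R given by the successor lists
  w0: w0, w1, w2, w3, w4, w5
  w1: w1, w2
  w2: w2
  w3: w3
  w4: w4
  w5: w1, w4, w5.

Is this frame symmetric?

No

Symmetric: no — w0 R w1 but not w1 R w0.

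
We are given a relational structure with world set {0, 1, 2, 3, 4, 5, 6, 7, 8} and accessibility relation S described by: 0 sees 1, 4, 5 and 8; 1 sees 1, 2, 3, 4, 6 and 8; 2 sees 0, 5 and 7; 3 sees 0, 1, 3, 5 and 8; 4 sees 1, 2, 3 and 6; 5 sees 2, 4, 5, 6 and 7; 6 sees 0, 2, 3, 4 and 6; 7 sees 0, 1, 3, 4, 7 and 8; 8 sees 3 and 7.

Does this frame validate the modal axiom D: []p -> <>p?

Yes

The schema D characterises exactly the serial frames.
Serial: yes — every world has a successor (e.g. 0 S 1).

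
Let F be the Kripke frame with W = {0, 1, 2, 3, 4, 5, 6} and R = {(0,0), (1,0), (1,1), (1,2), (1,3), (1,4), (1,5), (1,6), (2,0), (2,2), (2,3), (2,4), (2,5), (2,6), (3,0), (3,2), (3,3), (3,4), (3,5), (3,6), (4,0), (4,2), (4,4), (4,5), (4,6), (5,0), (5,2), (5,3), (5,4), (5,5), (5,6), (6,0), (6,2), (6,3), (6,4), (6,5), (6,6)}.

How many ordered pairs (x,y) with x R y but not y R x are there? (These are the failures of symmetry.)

12

Enumerating: (1,0), (1,2), (1,3), (1,4), (1,5), (1,6), (2,0), (3,0), (3,4), (4,0), (5,0), (6,0).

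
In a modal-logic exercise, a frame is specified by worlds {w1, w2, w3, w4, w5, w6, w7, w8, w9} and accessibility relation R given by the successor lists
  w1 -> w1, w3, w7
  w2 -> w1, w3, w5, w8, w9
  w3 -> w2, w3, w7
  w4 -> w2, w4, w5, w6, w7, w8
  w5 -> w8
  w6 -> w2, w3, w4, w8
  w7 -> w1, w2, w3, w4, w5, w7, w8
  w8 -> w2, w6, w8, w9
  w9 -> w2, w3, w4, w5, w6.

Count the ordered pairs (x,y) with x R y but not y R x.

Enumerating: (w1,w3), (w2,w1), (w2,w5), (w4,w2), (w4,w5), (w4,w8), (w5,w8), (w6,w2), (w6,w3), (w7,w2), (w7,w5), (w7,w8), (w8,w9), (w9,w3), (w9,w4), (w9,w5), (w9,w6).

17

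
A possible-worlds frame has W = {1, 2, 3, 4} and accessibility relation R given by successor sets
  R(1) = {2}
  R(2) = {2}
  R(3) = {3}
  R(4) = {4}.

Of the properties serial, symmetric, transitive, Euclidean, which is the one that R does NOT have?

symmetric

Serial: yes — every world has a successor (e.g. 1 R 2).
Symmetric: no — 1 R 2 but not 2 R 1.
Transitive: yes — every two-step R-path is closed by a direct edge.
Euclidean: yes — any two successors of a common world are R-related.
Only symmetric fails.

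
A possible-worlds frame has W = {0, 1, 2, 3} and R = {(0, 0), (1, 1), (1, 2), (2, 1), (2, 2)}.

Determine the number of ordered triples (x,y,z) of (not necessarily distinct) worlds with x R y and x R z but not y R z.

R is Euclidean; there are no such tuples.

0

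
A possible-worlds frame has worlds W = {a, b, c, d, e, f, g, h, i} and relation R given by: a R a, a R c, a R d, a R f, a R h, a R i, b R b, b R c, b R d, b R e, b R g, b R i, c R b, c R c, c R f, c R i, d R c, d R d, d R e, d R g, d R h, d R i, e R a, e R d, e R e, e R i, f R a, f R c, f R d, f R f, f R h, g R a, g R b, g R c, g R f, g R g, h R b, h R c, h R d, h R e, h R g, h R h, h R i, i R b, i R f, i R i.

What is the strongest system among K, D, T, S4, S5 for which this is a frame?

T

Serial (axiom D): yes — every world has a successor (e.g. a R a).
Reflexive (axiom T): yes — every world is R-related to itself.
Transitive (axiom 4): no — a R c and c R b, but not a R b.
Euclidean (axiom 5): no — a R c and a R d, but not c R d.
So F validates K, D, T; S4 would additionally require R to be transitive. The strongest is T.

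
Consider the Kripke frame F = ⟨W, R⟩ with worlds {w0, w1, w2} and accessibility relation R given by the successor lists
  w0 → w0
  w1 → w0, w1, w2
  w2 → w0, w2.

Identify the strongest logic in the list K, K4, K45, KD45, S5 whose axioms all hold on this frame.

Transitive (axiom 4): yes — every two-step R-path is closed by a direct edge.
Euclidean (axiom 5): no — w1 R w0 and w1 R w2, but not w0 R w2.
Serial (axiom D): yes — every world has a successor (e.g. w0 R w0).
Reflexive (axiom T): yes — every world is R-related to itself.
So F validates K, K4; K45 would additionally require R to be Euclidean. The strongest is K4.

K4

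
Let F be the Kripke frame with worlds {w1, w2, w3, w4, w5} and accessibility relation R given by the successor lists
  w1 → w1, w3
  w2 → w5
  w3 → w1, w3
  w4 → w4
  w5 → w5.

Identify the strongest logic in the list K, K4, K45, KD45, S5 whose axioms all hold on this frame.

KD45

Transitive (axiom 4): yes — every two-step R-path is closed by a direct edge.
Euclidean (axiom 5): yes — any two successors of a common world are R-related.
Serial (axiom D): yes — every world has a successor (e.g. w1 R w1).
Reflexive (axiom T): no — w2 is not related to itself.
So F validates K, K4, K45, KD45; S5 would additionally require R to be reflexive. The strongest is KD45.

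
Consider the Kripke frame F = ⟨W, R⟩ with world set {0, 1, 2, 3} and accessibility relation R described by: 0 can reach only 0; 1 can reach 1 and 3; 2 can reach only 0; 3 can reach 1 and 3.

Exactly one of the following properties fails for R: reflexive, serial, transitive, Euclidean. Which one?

Reflexive: no — 2 is not related to itself.
Serial: yes — every world has a successor (e.g. 0 R 0).
Transitive: yes — every two-step R-path is closed by a direct edge.
Euclidean: yes — any two successors of a common world are R-related.
Only reflexive fails.

reflexive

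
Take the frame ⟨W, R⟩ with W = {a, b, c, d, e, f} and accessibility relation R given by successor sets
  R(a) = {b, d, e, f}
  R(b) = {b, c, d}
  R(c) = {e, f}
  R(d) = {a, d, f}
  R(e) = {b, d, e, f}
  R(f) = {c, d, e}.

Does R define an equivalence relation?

Reflexive: no — a is not related to itself.
Symmetric: no — a R b but not b R a.
Transitive: no — a R b and b R c, but not a R c.
So R is not an equivalence relation.

No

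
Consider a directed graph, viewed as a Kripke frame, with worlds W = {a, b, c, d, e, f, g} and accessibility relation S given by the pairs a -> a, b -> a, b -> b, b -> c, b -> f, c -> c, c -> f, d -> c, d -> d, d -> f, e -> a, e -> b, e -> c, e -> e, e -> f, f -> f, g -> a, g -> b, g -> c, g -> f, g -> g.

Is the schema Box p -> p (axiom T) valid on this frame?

Yes

By correspondence theory, T is valid on a frame iff S is reflexive.
Reflexive: yes — every world is S-related to itself.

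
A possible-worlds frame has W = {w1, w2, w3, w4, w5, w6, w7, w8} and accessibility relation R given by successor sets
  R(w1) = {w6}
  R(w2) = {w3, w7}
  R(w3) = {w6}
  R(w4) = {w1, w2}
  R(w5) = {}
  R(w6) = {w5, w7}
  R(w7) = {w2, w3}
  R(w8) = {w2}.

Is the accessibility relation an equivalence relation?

No

Reflexive: no — w1 is not related to itself.
Symmetric: no — w1 R w6 but not w6 R w1.
Transitive: no — w1 R w6 and w6 R w5, but not w1 R w5.
So R is not an equivalence relation.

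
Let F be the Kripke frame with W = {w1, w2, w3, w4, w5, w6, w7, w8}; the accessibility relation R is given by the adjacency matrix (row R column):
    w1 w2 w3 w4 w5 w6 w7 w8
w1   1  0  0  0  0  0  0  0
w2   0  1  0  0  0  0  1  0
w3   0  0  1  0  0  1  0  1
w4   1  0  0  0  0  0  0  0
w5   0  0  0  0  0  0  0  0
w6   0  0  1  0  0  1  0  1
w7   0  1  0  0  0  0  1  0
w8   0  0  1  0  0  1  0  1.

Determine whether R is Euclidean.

Euclidean: yes — any two successors of a common world are R-related.

Yes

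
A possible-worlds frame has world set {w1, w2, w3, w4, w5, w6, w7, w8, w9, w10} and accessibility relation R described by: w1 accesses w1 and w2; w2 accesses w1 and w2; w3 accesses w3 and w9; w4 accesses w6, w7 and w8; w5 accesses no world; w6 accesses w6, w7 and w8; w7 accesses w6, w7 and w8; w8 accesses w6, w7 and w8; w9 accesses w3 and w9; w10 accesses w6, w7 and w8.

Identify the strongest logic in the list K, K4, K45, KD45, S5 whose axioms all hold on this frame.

K45

Transitive (axiom 4): yes — every two-step R-path is closed by a direct edge.
Euclidean (axiom 5): yes — any two successors of a common world are R-related.
Serial (axiom D): no — w5 has no R-successor.
Reflexive (axiom T): no — w4 is not related to itself.
So F validates K, K4, K45; KD45 would additionally require R to be serial. The strongest is K45.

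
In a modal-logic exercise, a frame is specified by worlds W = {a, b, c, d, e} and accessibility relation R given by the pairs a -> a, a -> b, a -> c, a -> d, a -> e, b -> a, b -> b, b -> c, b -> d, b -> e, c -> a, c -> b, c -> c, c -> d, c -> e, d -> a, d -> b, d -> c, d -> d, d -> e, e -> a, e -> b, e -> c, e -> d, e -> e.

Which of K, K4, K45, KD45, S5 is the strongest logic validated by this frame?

S5

Transitive (axiom 4): yes — every two-step R-path is closed by a direct edge.
Euclidean (axiom 5): yes — any two successors of a common world are R-related.
Serial (axiom D): yes — every world has a successor (e.g. a R a).
Reflexive (axiom T): yes — every world is R-related to itself.
So F validates K, K4, K45, KD45, S5. The strongest is S5.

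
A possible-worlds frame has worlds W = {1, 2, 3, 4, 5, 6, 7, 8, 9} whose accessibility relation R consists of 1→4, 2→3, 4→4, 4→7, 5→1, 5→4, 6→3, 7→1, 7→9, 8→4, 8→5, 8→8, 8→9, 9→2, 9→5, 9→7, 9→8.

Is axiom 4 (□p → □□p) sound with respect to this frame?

The schema 4 characterises exactly the transitive frames.
Transitive: no — 1 R 4 and 4 R 7, but not 1 R 7.

No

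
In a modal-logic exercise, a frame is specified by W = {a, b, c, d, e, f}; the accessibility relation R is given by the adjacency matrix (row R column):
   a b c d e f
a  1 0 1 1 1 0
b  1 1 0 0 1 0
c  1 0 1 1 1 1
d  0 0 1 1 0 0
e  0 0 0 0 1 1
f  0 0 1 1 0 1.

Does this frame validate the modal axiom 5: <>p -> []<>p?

The schema 5 characterises exactly the Euclidean frames.
Euclidean: no — a R d and a R e, but not d R e.

No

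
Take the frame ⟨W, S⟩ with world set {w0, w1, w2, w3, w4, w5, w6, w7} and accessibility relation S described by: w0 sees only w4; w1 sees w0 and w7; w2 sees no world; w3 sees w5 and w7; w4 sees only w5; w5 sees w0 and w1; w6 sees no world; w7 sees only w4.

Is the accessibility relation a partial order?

Reflexive: no — w0 is not related to itself.
Transitive: no — w0 S w4 and w4 S w5, but not w0 S w5.
Antisymmetric: yes — no distinct pair is related both ways.
So S is not a partial order.

No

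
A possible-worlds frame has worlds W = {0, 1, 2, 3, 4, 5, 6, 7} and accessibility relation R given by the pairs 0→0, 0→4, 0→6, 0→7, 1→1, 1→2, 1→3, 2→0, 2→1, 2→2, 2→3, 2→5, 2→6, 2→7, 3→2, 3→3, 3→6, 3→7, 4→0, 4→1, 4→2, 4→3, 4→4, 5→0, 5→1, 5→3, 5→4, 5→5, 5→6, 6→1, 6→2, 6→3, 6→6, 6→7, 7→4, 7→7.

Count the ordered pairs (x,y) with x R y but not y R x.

Enumerating: (0,6), (0,7), (1,3), (2,0), (2,5), (2,7), (3,7), (4,1), (4,2), (4,3), (5,0), (5,1), (5,3), (5,4), (5,6), (6,1), (6,7), (7,4).

18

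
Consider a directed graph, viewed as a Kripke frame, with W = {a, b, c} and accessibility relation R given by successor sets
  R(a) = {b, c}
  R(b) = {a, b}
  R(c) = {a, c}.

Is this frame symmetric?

Yes

Symmetric: yes — every pair in R has its reverse in R.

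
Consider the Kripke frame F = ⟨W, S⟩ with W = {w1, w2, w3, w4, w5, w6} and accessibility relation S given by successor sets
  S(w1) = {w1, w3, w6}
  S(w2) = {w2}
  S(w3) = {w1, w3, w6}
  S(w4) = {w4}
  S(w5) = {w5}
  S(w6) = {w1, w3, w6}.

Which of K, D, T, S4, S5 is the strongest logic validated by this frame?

S5

Serial (axiom D): yes — every world has a successor (e.g. w1 S w1).
Reflexive (axiom T): yes — every world is S-related to itself.
Transitive (axiom 4): yes — every two-step S-path is closed by a direct edge.
Euclidean (axiom 5): yes — any two successors of a common world are S-related.
So F validates K, D, T, S4, S5. The strongest is S5.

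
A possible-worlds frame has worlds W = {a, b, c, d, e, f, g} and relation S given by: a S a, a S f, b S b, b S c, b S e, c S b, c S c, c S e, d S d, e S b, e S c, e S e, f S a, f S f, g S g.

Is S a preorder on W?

Reflexive: yes — every world is S-related to itself.
Transitive: yes — every two-step S-path is closed by a direct edge.
So S is a preorder.

Yes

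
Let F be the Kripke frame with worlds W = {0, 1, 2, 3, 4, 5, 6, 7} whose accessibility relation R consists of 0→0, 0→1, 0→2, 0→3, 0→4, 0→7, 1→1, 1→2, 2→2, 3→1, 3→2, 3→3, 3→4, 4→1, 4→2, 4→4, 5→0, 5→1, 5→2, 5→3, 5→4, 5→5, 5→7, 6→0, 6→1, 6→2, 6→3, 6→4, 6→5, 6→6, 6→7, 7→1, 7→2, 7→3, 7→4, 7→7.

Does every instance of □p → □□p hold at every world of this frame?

Axiom 4 corresponds to the accessibility relation being transitive.
Transitive: yes — every two-step R-path is closed by a direct edge.

Yes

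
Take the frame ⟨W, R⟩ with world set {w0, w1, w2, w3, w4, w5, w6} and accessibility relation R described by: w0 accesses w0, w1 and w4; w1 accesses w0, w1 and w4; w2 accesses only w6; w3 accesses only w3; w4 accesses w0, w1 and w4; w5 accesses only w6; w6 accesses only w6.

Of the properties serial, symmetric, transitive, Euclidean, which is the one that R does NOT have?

symmetric

Serial: yes — every world has a successor (e.g. w0 R w0).
Symmetric: no — w2 R w6 but not w6 R w2.
Transitive: yes — every two-step R-path is closed by a direct edge.
Euclidean: yes — any two successors of a common world are R-related.
Only symmetric fails.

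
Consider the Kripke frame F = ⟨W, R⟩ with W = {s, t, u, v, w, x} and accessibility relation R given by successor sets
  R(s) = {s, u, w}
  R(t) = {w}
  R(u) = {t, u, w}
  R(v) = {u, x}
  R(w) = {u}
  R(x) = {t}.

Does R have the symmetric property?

Symmetric: no — s R u but not u R s.

No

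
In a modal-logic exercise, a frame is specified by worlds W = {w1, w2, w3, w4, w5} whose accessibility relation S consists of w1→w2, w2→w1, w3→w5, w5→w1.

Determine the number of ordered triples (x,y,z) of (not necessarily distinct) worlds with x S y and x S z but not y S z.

Enumerating: (w1,w2,w2), (w2,w1,w1), (w3,w5,w5), (w5,w1,w1).

4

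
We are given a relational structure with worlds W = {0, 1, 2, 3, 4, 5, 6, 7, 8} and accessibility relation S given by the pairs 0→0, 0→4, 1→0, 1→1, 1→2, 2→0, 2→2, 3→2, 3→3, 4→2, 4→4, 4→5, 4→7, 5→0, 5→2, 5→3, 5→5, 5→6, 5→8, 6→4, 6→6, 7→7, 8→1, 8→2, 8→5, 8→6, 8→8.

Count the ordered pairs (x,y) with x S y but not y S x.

16

Enumerating: (0,4), (1,0), (1,2), (2,0), (3,2), (4,2), (4,5), (4,7), (5,0), (5,2), (5,3), (5,6), (6,4), (8,1), (8,2), (8,6).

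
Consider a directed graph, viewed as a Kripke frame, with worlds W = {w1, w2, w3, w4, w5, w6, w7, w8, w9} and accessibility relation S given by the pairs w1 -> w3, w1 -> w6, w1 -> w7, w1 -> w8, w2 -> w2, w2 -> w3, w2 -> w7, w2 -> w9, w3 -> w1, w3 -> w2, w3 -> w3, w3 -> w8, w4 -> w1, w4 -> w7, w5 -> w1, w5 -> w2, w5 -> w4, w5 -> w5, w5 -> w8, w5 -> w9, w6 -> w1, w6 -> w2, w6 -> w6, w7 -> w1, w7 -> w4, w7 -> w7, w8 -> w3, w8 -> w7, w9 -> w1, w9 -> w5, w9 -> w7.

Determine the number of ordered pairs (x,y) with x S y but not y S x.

Enumerating: (w1,w8), (w2,w7), (w2,w9), (w4,w1), (w5,w1), (w5,w2), (w5,w4), (w5,w8), (w6,w2), (w8,w7), (w9,w1), (w9,w7).

12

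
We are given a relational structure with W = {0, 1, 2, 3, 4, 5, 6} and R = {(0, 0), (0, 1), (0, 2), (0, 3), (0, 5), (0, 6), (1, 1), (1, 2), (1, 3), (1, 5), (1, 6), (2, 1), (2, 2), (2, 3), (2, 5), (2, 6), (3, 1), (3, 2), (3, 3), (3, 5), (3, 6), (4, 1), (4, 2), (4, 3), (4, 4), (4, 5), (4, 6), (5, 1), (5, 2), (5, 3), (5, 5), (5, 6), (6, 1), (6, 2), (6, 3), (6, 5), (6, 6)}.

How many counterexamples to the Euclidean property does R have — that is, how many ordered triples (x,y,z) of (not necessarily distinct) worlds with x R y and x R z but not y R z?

10

Enumerating: (0,1,0), (0,2,0), (0,3,0), (0,5,0), (0,6,0), (4,1,4), (4,2,4), (4,3,4), (4,5,4), (4,6,4).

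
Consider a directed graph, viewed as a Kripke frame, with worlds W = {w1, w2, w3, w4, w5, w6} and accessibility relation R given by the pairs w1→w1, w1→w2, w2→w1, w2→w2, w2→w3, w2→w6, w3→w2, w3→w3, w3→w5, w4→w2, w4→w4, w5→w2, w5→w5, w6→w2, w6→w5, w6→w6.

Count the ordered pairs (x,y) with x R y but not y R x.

4

Enumerating: (w3,w5), (w4,w2), (w5,w2), (w6,w5).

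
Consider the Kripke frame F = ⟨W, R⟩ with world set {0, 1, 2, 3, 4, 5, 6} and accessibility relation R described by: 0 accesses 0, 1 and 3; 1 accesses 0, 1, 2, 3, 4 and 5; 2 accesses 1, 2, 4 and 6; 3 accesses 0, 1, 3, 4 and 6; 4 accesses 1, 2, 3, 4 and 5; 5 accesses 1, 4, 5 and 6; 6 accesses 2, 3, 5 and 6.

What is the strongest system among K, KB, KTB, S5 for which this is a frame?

Symmetric (axiom B): yes — every pair in R has its reverse in R.
Reflexive (axiom T): yes — every world is R-related to itself.
Euclidean (axiom 5): no — 1 R 0 and 1 R 2, but not 0 R 2.
So F validates K, KB, KTB; S5 would additionally require R to be Euclidean. The strongest is KTB.

KTB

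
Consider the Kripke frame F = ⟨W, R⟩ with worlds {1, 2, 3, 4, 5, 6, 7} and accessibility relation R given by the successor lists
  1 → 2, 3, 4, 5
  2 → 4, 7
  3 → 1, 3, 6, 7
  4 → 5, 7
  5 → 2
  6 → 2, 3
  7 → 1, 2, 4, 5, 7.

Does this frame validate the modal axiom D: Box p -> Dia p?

Axiom D corresponds to the accessibility relation being serial.
Serial: yes — every world has a successor (e.g. 1 R 2).

Yes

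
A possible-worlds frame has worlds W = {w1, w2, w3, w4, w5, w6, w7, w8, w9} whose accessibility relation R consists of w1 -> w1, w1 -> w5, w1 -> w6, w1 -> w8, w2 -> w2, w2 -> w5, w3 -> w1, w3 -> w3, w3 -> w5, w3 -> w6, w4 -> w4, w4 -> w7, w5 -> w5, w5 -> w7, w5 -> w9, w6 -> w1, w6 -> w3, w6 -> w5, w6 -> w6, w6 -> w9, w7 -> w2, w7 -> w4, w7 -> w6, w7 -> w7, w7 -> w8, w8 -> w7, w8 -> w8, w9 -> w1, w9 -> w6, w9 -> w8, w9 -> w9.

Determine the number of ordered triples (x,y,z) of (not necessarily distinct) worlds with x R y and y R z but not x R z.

Enumerating: (w1,w5,w7), (w1,w5,w9), (w1,w6,w3), (w1,w6,w9), (w1,w8,w7), (w2,w5,w7), (w2,w5,w9), (w3,w1,w8), (w3,w5,w7), (w3,w5,w9), (w3,w6,w9), (w4,w7,w2), … and 24 more.
Total: 36.

36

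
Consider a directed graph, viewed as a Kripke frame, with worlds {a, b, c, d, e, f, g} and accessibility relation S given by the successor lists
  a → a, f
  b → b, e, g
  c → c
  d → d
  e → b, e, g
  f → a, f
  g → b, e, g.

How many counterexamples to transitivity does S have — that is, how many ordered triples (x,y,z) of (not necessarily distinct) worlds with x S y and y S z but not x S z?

0

S is transitive; there are no such tuples.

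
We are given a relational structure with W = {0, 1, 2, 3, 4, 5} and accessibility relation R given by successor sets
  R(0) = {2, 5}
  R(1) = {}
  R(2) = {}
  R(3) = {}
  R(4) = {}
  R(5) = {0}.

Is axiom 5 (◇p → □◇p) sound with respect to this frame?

The schema 5 characterises exactly the Euclidean frames.
Euclidean: no — 0 R 2 and 0 R 5, but not 2 R 5.

No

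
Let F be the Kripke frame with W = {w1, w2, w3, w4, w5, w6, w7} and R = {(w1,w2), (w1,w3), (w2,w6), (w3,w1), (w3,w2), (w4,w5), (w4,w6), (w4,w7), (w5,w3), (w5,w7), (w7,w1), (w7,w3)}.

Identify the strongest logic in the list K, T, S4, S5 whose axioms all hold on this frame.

K

Reflexive (axiom T): no — w1 is not related to itself.
Transitive (axiom 4): no — w1 R w2 and w2 R w6, but not w1 R w6.
Euclidean (axiom 5): no — w1 R w2 and w1 R w3, but not w2 R w3.
So F validates K; T would additionally require R to be reflexive. The strongest is K.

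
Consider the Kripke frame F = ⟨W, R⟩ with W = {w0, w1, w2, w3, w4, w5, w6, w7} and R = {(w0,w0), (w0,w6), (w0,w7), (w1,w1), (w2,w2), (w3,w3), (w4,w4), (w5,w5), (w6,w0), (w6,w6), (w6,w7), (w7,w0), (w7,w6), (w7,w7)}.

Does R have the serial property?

Serial: yes — every world has a successor (e.g. w0 R w0).

Yes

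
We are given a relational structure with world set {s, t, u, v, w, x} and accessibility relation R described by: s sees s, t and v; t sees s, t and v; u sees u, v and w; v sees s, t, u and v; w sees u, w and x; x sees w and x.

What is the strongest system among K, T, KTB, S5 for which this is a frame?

Reflexive (axiom T): yes — every world is R-related to itself.
Symmetric (axiom B): yes — every pair in R has its reverse in R.
Euclidean (axiom 5): no — u R v and u R w, but not v R w.
So F validates K, T, KTB; S5 would additionally require R to be Euclidean. The strongest is KTB.

KTB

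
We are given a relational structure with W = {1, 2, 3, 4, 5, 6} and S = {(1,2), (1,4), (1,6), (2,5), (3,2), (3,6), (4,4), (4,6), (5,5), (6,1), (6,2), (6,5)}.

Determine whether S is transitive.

No

Transitive: no — 1 S 2 and 2 S 5, but not 1 S 5.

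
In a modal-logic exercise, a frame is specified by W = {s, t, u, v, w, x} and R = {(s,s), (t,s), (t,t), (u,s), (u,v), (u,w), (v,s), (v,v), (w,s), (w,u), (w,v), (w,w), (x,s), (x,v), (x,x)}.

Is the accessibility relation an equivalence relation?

Reflexive: no — u is not related to itself.
Symmetric: no — t R s but not s R t.
Transitive: no — u R w and w R u, but not u R u.
So R is not an equivalence relation.

No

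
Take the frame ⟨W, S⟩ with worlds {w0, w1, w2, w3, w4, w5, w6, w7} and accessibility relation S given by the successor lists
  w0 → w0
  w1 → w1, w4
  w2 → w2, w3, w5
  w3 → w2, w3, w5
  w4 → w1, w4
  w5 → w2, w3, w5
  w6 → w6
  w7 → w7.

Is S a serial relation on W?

Serial: yes — every world has a successor (e.g. w0 S w0).

Yes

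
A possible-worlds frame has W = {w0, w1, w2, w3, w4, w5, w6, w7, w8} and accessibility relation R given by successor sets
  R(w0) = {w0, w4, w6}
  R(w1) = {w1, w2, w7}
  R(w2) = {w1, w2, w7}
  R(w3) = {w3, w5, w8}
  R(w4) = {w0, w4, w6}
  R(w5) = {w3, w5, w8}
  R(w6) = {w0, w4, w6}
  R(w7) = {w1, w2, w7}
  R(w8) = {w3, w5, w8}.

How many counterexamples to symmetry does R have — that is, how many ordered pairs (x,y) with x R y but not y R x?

0

R is symmetric; there are no such tuples.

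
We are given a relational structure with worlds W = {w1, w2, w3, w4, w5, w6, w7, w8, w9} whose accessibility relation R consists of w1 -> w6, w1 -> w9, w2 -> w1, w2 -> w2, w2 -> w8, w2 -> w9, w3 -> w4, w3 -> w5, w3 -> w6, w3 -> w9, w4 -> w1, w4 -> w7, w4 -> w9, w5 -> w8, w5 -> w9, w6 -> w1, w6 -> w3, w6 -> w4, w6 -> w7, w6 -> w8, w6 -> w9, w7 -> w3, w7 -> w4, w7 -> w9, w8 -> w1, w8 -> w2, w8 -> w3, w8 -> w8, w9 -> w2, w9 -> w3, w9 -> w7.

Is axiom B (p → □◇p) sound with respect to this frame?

By correspondence theory, B is valid on a frame iff R is symmetric.
Symmetric: no — w1 R w9 but not w9 R w1.

No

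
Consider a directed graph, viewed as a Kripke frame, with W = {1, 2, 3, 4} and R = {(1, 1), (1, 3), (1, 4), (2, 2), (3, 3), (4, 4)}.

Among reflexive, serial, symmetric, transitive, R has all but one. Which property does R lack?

symmetric

Reflexive: yes — every world is R-related to itself.
Serial: yes — every world has a successor (e.g. 1 R 1).
Symmetric: no — 1 R 3 but not 3 R 1.
Transitive: yes — every two-step R-path is closed by a direct edge.
Only symmetric fails.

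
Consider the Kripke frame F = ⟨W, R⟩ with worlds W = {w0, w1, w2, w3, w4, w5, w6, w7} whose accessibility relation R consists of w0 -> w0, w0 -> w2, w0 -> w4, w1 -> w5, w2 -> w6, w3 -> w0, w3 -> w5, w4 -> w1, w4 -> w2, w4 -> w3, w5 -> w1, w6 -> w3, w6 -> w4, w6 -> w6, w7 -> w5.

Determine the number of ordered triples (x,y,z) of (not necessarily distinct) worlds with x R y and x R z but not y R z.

25

Enumerating: (w0,w2,w0), (w0,w2,w2), (w0,w2,w4), (w0,w4,w0), (w0,w4,w4), (w1,w5,w5), (w3,w0,w5), (w3,w5,w0), (w3,w5,w5), (w4,w1,w1), (w4,w1,w2), (w4,w1,w3), … and 13 more.
Total: 25.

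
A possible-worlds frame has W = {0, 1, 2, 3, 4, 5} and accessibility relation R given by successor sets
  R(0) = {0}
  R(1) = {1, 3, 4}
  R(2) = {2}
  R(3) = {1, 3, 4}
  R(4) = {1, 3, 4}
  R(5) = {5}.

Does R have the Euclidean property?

Euclidean: yes — any two successors of a common world are R-related.

Yes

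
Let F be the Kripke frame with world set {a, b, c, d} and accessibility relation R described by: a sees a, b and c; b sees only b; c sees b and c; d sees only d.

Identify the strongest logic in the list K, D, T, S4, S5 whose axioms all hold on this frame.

Serial (axiom D): yes — every world has a successor (e.g. a R a).
Reflexive (axiom T): yes — every world is R-related to itself.
Transitive (axiom 4): yes — every two-step R-path is closed by a direct edge.
Euclidean (axiom 5): no — a R b and a R c, but not b R c.
So F validates K, D, T, S4; S5 would additionally require R to be Euclidean. The strongest is S4.

S4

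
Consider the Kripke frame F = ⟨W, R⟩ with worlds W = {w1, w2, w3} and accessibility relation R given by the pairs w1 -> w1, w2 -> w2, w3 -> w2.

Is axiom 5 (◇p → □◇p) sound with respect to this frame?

The schema 5 characterises exactly the Euclidean frames.
Euclidean: yes — any two successors of a common world are R-related.

Yes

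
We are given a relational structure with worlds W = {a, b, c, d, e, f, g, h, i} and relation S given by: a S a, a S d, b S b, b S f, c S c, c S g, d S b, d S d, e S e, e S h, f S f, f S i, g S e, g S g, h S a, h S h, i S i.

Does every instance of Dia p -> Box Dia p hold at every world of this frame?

The schema 5 characterises exactly the Euclidean frames.
Euclidean: no — a S d and a S a, but not d S a.

No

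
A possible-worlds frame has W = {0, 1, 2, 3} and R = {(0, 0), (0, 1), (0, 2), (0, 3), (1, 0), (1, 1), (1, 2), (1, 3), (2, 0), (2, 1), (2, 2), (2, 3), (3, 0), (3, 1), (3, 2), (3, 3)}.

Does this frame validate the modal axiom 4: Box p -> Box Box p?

Yes

The schema 4 characterises exactly the transitive frames.
Transitive: yes — every two-step R-path is closed by a direct edge.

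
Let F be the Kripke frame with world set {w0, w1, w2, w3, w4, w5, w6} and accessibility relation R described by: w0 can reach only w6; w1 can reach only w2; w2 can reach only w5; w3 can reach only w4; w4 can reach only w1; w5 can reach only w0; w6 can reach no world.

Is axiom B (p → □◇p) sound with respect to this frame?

No

Axiom B corresponds to the accessibility relation being symmetric.
Symmetric: no — w0 R w6 but not w6 R w0.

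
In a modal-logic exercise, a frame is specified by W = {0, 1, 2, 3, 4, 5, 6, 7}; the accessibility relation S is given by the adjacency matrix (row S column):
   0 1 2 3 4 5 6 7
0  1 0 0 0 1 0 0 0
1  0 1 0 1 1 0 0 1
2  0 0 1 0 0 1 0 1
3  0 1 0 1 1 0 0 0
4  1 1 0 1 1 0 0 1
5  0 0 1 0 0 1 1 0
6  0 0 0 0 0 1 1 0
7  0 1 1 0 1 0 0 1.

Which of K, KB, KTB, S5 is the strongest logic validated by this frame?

Symmetric (axiom B): yes — every pair in S has its reverse in S.
Reflexive (axiom T): yes — every world is S-related to itself.
Euclidean (axiom 5): no — 1 S 3 and 1 S 7, but not 3 S 7.
So F validates K, KB, KTB; S5 would additionally require S to be Euclidean. The strongest is KTB.

KTB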